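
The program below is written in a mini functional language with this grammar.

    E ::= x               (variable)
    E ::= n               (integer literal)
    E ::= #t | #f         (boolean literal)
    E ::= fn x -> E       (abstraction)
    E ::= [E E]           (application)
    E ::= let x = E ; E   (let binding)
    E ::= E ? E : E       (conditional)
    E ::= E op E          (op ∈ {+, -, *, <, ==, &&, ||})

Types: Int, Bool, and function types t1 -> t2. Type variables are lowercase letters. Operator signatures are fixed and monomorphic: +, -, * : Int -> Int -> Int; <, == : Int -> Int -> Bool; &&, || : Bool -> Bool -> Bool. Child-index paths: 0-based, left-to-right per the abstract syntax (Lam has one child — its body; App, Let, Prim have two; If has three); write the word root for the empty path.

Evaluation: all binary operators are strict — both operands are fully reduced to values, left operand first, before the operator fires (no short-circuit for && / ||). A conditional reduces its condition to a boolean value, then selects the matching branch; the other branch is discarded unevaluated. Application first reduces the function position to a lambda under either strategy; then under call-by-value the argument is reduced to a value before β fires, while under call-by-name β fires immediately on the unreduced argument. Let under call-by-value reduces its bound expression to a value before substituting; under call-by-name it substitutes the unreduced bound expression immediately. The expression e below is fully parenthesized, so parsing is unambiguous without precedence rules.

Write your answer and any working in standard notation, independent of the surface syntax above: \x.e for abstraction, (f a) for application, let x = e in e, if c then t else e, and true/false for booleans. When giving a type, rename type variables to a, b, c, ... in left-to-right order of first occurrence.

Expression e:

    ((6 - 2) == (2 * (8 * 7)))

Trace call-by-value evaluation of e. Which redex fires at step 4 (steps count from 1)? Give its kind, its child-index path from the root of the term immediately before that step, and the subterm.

Answer: delta at root : (4 == 112)

Working:
step 0: ((6 - 2) == (2 * (8 * 7)))
step 1: [delta@0] (4 == (2 * (8 * 7)))
step 2: [delta@1.1] (4 == (2 * 56))
step 3: [delta@1] (4 == 112)
step 4: [delta@root] false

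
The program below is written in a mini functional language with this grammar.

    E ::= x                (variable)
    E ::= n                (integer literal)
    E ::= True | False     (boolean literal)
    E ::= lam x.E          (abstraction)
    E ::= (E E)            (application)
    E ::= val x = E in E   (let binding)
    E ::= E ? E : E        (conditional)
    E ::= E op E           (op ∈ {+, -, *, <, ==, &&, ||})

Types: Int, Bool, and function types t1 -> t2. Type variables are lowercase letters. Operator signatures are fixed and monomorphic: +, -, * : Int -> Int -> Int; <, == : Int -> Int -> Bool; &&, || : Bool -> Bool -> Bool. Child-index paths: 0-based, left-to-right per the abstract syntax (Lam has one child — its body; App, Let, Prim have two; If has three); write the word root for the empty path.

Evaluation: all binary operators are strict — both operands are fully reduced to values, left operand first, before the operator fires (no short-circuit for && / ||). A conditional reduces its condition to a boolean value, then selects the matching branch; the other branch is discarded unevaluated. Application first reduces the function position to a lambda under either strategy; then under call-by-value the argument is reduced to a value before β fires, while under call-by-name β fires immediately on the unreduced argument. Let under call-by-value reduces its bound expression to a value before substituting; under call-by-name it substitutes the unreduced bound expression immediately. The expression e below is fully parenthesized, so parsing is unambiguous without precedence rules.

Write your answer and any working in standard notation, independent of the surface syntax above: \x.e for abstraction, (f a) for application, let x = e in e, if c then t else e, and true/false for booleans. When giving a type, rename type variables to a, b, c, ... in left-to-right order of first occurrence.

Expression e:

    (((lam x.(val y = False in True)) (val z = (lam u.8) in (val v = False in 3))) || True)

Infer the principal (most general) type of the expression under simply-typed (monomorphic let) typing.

Answer: Bool

Trace:
let y : Bool
\x._ : a -> Bool
\u._ : b -> Int
let z : b -> Int
let v : Bool
  unify a -> Bool ~ Int -> c
  unify a ~ Int
  unify Bool ~ c
_ _ : Bool
  unify Bool ~ Bool
  unify Bool ~ Bool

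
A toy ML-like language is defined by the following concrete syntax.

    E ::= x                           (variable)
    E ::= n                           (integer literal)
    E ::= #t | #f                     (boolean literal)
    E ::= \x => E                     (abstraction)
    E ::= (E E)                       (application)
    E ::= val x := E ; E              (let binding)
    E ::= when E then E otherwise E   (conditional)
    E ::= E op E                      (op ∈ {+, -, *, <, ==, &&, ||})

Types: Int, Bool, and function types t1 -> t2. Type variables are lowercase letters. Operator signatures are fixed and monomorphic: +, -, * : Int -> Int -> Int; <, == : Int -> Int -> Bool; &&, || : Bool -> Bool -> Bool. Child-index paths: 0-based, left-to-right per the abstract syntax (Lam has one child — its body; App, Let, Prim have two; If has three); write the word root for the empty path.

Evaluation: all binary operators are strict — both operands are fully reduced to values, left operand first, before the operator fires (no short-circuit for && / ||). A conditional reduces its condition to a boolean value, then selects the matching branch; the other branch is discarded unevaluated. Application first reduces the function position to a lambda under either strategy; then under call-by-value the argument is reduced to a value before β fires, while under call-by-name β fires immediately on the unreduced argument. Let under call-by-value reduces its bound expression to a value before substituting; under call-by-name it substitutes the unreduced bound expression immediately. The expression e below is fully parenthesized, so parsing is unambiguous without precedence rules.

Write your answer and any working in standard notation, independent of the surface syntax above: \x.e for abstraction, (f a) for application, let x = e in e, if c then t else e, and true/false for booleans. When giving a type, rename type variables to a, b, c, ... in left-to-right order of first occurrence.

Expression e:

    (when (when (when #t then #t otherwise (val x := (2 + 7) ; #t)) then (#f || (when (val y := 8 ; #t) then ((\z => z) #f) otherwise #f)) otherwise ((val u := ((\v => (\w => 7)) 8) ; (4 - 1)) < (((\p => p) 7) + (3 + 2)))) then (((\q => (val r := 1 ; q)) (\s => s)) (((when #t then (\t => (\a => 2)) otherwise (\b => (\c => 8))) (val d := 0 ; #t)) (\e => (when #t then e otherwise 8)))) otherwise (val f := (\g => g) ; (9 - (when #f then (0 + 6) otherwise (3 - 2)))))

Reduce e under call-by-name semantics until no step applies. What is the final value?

Working:
step 0: (if (if (if true then true else (let x = (2 + 7) in true)) then (false || (if (let y = 8 in true) then ((\z.z) false) else false)) else ((let u = ((\v.(\w.7)) 8) in (4 - 1)) < (((\p.p) 7) + (3 + 2)))) then (((\q.(let r = 1 in q)) (\s.s)) (((if true then (\t.(\a.2)) else (\b.(\c.8))) (let d = 0 in true)) (\e.(if true then e else 8)))) else (let f = (\g.g) in (9 - (if false then (0 + 6) else (3 - 2)))))
step 1: [if@0.0] (if (if true then (false || (if (let y = 8 in true) then ((\z.z) false) else false)) else ((let u = ((\v.(\w.7)) 8) in (4 - 1)) < (((\p.p) 7) + (3 + 2)))) then (((\q.(let r = 1 in q)) (\s.s)) (((if true then (\t.(\a.2)) else (\b.(\c.8))) (let d = 0 in true)) (\e.(if true then e else 8)))) else (let f = (\g.g) in (9 - (if false then (0 + 6) else (3 - 2)))))
step 2: [if@0] (if (false || (if (let y = 8 in true) then ((\z.z) false) else false)) then (((\q.(let r = 1 in q)) (\s.s)) (((if true then (\t.(\a.2)) else (\b.(\c.8))) (let d = 0 in true)) (\e.(if true then e else 8)))) else (let f = (\g.g) in (9 - (if false then (0 + 6) else (3 - 2)))))
step 3: [let@0.1.0] (if (false || (if true then ((\z.z) false) else false)) then (((\q.(let r = 1 in q)) (\s.s)) (((if true then (\t.(\a.2)) else (\b.(\c.8))) (let d = 0 in true)) (\e.(if true then e else 8)))) else (let f = (\g.g) in (9 - (if false then (0 + 6) else (3 - 2)))))
step 4: [if@0.1] (if (false || ((\z.z) false)) then (((\q.(let r = 1 in q)) (\s.s)) (((if true then (\t.(\a.2)) else (\b.(\c.8))) (let d = 0 in true)) (\e.(if true then e else 8)))) else (let f = (\g.g) in (9 - (if false then (0 + 6) else (3 - 2)))))
step 5: [beta@0.1] (if (false || false) then (((\q.(let r = 1 in q)) (\s.s)) (((if true then (\t.(\a.2)) else (\b.(\c.8))) (let d = 0 in true)) (\e.(if true then e else 8)))) else (let f = (\g.g) in (9 - (if false then (0 + 6) else (3 - 2)))))
step 6: [delta@0] (if false then (((\q.(let r = 1 in q)) (\s.s)) (((if true then (\t.(\a.2)) else (\b.(\c.8))) (let d = 0 in true)) (\e.(if true then e else 8)))) else (let f = (\g.g) in (9 - (if false then (0 + 6) else (3 - 2)))))
step 7: [if@root] (let f = (\g.g) in (9 - (if false then (0 + 6) else (3 - 2))))
step 8: [let@root] (9 - (if false then (0 + 6) else (3 - 2)))
step 9: [if@1] (9 - (3 - 2))
step 10: [delta@1] (9 - 1)
step 11: [delta@root] 8

Answer: 8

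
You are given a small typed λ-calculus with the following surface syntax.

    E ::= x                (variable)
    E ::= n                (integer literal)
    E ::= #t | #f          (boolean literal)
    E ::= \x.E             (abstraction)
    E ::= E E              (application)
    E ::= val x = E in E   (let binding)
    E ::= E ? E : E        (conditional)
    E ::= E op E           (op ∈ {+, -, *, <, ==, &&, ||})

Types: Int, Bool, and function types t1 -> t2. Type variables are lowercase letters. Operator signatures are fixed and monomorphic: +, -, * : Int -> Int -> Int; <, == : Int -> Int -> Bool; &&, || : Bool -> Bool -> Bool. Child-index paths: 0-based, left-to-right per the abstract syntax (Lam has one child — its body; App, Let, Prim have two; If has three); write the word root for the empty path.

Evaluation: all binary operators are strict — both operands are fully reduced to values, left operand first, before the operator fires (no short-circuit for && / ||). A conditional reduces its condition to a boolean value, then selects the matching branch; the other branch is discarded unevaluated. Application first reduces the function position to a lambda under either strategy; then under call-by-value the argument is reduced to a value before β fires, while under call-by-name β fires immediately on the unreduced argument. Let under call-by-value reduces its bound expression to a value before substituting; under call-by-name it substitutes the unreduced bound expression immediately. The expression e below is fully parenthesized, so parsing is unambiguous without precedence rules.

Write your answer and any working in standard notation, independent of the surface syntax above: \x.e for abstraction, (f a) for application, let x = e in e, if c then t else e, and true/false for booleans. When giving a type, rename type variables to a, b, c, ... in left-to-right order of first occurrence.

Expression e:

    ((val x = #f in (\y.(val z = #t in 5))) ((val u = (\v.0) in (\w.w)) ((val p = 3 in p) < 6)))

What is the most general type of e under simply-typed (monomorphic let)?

Answer: Int

Derivation:
let x : Bool
let z : Bool
\y._ : a -> Int
\v._ : b -> Int
let u : b -> Int
w : c
\w._ : c -> c
let p : Int
p : Int
  unify Int ~ Int
  unify Int ~ Int
  unify c -> c ~ Bool -> d
  unify c ~ Bool
  unify Bool ~ d
_ _ : Bool
  unify a -> Int ~ Bool -> e
  unify a ~ Bool
  unify Int ~ e
_ _ : Int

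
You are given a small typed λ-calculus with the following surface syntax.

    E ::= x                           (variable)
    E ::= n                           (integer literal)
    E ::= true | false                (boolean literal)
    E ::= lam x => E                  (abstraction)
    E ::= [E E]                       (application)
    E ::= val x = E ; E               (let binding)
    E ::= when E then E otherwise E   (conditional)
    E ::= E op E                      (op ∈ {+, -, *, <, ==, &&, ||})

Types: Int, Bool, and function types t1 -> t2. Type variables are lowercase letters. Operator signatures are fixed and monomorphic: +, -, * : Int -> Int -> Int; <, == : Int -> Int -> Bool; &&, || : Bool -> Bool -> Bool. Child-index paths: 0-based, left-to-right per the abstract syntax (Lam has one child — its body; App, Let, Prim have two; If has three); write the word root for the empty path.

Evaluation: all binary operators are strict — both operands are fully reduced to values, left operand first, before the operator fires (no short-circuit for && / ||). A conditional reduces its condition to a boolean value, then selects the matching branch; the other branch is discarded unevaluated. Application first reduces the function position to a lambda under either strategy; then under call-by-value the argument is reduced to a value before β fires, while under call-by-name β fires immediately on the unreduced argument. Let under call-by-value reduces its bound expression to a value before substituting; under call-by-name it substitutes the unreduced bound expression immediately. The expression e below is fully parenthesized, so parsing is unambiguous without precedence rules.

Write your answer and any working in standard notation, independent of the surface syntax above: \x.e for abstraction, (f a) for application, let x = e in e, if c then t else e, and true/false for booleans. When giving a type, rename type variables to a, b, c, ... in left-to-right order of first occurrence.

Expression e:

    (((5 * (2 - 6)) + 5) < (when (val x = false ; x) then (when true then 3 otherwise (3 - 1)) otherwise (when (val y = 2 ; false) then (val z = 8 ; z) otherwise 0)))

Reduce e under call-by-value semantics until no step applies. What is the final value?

Answer: true

Working:
step 0: (((5 * (2 - 6)) + 5) < (if (let x = false in x) then (if true then 3 else (3 - 1)) else (if (let y = 2 in false) then (let z = 8 in z) else 0)))
step 1: [delta@0.0.1] (((5 * -4) + 5) < (if (let x = false in x) then (if true then 3 else (3 - 1)) else (if (let y = 2 in false) then (let z = 8 in z) else 0)))
step 2: [delta@0.0] ((-20 + 5) < (if (let x = false in x) then (if true then 3 else (3 - 1)) else (if (let y = 2 in false) then (let z = 8 in z) else 0)))
step 3: [delta@0] (-15 < (if (let x = false in x) then (if true then 3 else (3 - 1)) else (if (let y = 2 in false) then (let z = 8 in z) else 0)))
step 4: [let@1.0] (-15 < (if false then (if true then 3 else (3 - 1)) else (if (let y = 2 in false) then (let z = 8 in z) else 0)))
step 5: [if@1] (-15 < (if (let y = 2 in false) then (let z = 8 in z) else 0))
step 6: [let@1.0] (-15 < (if false then (let z = 8 in z) else 0))
step 7: [if@1] (-15 < 0)
step 8: [delta@root] true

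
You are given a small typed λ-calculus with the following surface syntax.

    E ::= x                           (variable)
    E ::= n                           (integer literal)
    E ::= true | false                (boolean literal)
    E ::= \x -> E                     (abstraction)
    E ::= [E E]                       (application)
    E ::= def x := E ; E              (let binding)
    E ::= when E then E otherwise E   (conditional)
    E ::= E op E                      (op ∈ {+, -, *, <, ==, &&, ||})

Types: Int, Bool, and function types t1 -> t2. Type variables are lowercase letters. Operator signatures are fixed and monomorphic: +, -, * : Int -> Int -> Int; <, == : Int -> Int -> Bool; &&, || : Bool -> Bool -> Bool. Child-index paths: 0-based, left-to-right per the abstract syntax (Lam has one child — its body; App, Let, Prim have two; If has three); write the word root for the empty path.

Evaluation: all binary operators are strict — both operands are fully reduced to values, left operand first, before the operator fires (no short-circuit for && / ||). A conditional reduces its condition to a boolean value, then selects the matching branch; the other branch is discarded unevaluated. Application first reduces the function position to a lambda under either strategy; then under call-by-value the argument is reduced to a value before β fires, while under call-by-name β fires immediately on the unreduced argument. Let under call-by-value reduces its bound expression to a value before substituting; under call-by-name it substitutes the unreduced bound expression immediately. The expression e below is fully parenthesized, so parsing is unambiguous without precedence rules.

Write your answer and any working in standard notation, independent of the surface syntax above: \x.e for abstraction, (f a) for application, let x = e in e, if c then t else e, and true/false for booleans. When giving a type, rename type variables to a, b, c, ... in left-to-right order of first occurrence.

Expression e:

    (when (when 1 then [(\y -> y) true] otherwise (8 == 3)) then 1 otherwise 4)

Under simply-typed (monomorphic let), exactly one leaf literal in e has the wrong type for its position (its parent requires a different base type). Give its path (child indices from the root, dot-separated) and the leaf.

Trace:
  unify Int ~ Bool
  FAIL: mismatch Int ~ Bool

Answer: 0.0 : 1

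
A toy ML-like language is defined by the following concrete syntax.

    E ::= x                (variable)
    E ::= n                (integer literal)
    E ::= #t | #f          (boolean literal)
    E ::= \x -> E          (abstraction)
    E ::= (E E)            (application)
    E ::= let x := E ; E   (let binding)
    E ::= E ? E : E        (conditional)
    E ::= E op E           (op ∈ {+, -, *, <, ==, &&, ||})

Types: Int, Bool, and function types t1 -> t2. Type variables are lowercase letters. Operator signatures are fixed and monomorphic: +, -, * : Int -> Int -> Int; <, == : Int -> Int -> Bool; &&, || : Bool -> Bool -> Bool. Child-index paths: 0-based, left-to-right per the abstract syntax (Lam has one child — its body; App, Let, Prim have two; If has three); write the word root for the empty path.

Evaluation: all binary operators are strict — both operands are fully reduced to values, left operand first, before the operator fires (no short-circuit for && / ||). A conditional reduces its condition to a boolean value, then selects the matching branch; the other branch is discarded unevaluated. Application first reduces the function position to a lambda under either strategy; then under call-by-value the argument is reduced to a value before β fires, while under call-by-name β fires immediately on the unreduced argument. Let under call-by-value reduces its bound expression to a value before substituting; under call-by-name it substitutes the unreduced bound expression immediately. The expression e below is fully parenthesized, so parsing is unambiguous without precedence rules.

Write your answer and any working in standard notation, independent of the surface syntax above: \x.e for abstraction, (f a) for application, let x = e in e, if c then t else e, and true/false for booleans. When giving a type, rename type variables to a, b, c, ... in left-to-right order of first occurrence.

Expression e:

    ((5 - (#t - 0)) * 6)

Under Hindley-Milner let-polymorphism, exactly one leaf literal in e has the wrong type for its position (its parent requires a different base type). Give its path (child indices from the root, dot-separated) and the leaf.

Trace:
  unify Int ~ Int
  unify Bool ~ Int
  FAIL: mismatch Bool ~ Int

Answer: 0.1.0 : true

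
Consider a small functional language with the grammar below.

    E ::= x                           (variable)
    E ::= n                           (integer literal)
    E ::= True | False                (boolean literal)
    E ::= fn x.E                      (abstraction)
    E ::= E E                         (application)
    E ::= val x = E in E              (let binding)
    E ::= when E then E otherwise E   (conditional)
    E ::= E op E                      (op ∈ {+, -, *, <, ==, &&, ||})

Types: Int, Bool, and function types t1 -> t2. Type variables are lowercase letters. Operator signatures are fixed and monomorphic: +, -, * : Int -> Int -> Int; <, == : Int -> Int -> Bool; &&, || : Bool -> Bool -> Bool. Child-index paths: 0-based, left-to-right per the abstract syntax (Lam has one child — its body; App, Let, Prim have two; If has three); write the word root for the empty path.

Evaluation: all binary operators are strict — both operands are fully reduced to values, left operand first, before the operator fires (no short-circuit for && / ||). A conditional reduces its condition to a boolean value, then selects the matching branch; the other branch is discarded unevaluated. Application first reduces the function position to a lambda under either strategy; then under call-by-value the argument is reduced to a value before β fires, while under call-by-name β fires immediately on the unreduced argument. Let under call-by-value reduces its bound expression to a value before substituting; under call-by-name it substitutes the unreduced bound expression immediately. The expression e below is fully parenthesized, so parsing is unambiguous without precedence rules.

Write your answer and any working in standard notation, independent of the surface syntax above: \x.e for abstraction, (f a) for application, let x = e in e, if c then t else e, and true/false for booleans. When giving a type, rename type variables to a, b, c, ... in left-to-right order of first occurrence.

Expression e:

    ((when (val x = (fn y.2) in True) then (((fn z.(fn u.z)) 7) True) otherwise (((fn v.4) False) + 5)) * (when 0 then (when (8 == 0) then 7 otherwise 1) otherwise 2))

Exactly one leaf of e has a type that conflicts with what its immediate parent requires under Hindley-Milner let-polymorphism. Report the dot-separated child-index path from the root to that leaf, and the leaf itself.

Answer: 1.0 : 0

Trace:
\y._ : a -> Int
let x : forall. a -> Int
  unify Bool ~ Bool
z : b
\u._ : c -> b
\z._ : b -> c -> b
  unify b -> c -> b ~ Int -> d
  unify b ~ Int
  unify c -> Int ~ d
_ _ : c -> Int
  unify c -> Int ~ Bool -> e
  unify c ~ Bool
  unify Int ~ e
_ _ : Int
\v._ : f -> Int
  unify f -> Int ~ Bool -> g
  unify f ~ Bool
  unify Int ~ g
_ _ : Int
  unify Int ~ Int
  unify Int ~ Int
  unify Int ~ Int
  unify Int ~ Int
  unify Int ~ Bool
  FAIL: mismatch Int ~ Bool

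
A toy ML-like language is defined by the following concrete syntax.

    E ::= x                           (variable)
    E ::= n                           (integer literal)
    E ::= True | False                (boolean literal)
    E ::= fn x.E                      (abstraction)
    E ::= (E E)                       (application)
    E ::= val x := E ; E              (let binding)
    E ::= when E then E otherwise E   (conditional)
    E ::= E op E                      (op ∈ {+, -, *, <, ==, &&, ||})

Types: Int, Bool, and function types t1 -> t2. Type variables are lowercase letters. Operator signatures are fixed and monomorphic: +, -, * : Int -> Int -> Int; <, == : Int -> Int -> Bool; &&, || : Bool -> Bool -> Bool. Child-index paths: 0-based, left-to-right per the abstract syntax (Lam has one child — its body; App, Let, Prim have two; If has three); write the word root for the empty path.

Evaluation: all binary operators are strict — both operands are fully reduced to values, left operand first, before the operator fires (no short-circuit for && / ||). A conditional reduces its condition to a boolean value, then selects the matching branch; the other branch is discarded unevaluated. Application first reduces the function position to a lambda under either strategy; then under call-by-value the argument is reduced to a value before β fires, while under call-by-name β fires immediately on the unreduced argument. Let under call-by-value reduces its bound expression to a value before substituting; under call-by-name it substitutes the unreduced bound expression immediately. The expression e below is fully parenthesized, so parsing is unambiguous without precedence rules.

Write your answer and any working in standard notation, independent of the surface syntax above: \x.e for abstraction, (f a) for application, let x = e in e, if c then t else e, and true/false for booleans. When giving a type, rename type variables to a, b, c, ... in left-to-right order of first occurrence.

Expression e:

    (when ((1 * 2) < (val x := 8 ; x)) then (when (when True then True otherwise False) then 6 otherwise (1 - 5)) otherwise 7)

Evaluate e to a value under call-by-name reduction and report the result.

Answer: 6

Trace:
step 0: (if ((1 * 2) < (let x = 8 in x)) then (if (if true then true else false) then 6 else (1 - 5)) else 7)
step 1: [delta@0.0] (if (2 < (let x = 8 in x)) then (if (if true then true else false) then 6 else (1 - 5)) else 7)
step 2: [let@0.1] (if (2 < 8) then (if (if true then true else false) then 6 else (1 - 5)) else 7)
step 3: [delta@0] (if true then (if (if true then true else false) then 6 else (1 - 5)) else 7)
step 4: [if@root] (if (if true then true else false) then 6 else (1 - 5))
step 5: [if@0] (if true then 6 else (1 - 5))
step 6: [if@root] 6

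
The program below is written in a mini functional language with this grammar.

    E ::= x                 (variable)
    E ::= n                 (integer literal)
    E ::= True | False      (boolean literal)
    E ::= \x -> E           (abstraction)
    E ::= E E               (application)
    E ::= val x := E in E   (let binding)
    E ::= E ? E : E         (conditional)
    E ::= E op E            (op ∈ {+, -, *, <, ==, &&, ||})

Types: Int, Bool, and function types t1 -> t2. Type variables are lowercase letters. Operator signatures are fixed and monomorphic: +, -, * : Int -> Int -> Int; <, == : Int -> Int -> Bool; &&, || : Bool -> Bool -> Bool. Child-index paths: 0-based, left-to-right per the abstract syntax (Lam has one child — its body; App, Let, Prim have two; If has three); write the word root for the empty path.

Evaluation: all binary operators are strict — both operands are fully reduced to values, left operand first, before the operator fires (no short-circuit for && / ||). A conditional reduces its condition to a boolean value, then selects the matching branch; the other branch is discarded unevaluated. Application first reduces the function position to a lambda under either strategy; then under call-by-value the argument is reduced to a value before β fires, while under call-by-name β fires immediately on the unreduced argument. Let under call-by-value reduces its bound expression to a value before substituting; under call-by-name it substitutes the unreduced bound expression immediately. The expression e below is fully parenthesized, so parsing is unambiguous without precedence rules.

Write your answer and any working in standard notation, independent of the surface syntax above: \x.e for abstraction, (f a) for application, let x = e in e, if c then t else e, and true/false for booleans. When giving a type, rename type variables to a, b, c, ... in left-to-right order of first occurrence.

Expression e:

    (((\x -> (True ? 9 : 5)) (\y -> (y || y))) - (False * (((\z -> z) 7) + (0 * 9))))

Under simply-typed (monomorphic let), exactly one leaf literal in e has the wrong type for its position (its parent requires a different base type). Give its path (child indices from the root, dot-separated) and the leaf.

Answer: 1.0 : false

Derivation:
  unify Bool ~ Bool
  unify Int ~ Int
\x._ : a -> Int
y : b
  unify b ~ Bool
y : Bool
  unify Bool ~ Bool
\y._ : Bool -> Bool
  unify a -> Int ~ (Bool -> Bool) -> c
  unify a ~ Bool -> Bool
  unify Int ~ c
_ _ : Int
  unify Int ~ Int
  unify Bool ~ Int
  FAIL: mismatch Bool ~ Int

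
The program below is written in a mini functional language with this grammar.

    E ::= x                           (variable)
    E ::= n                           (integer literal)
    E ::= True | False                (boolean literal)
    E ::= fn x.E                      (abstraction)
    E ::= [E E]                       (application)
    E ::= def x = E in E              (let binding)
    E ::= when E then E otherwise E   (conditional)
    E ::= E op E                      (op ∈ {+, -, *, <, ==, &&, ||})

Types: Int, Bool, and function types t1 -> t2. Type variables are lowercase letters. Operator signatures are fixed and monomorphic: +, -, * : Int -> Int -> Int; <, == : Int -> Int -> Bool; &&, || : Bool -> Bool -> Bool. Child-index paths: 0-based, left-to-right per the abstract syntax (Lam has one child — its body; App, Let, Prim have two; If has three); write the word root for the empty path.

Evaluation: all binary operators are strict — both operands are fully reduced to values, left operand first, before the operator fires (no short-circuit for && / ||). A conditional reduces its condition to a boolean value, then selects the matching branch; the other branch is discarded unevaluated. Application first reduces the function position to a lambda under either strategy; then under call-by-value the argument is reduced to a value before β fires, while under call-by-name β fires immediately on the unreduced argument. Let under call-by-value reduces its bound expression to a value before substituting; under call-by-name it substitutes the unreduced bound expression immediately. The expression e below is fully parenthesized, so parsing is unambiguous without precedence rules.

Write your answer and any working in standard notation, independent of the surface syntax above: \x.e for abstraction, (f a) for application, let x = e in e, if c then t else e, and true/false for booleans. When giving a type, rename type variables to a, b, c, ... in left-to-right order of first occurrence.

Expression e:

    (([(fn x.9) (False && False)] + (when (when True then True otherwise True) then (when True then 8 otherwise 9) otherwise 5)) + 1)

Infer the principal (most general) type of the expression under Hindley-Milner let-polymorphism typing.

Answer: Int

Trace:
\x._ : a -> Int
  unify Bool ~ Bool
  unify Bool ~ Bool
  unify a -> Int ~ Bool -> b
  unify a ~ Bool
  unify Int ~ b
_ _ : Int
  unify Int ~ Int
  unify Bool ~ Bool
  unify Bool ~ Bool
  unify Bool ~ Bool
  unify Bool ~ Bool
  unify Int ~ Int
  unify Int ~ Int
  unify Int ~ Int
  unify Int ~ Int
  unify Int ~ Int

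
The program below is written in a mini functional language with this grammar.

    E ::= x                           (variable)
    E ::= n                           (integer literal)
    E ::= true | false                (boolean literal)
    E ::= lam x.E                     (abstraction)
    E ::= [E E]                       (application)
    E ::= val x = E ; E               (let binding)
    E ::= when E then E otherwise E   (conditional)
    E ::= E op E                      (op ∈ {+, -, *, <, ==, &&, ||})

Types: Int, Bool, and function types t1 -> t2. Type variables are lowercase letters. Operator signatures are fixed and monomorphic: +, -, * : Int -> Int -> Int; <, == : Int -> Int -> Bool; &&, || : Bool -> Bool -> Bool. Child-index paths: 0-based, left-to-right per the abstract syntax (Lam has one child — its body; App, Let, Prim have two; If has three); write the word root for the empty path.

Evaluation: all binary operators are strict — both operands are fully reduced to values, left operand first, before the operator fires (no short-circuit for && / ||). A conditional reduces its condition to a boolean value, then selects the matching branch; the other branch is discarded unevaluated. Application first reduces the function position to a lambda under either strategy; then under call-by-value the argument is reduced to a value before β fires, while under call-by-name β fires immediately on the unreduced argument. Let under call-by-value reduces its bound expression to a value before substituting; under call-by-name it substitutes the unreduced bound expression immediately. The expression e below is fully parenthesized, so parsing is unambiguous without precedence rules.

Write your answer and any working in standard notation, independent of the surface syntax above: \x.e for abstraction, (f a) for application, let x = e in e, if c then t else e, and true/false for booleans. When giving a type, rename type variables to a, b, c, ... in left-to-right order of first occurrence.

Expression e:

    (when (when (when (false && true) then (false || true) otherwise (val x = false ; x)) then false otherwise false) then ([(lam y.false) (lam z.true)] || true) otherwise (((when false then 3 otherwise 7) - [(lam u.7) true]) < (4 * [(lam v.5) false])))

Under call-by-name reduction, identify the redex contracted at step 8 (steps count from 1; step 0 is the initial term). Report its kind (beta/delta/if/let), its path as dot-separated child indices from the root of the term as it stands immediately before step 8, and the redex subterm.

Answer: delta at 0 : (7 - 7)

Derivation:
step 0: (if (if (if (false && true) then (false || true) else (let x = false in x)) then false else false) then (((\y.false) (\z.true)) || true) else (((if false then 3 else 7) - ((\u.7) true)) < (4 * ((\v.5) false))))
step 1: [delta@0.0.0] (if (if (if false then (false || true) else (let x = false in x)) then false else false) then (((\y.false) (\z.true)) || true) else (((if false then 3 else 7) - ((\u.7) true)) < (4 * ((\v.5) false))))
step 2: [if@0.0] (if (if (let x = false in x) then false else false) then (((\y.false) (\z.true)) || true) else (((if false then 3 else 7) - ((\u.7) true)) < (4 * ((\v.5) false))))
step 3: [let@0.0] (if (if false then false else false) then (((\y.false) (\z.true)) || true) else (((if false then 3 else 7) - ((\u.7) true)) < (4 * ((\v.5) false))))
step 4: [if@0] (if false then (((\y.false) (\z.true)) || true) else (((if false then 3 else 7) - ((\u.7) true)) < (4 * ((\v.5) false))))
step 5: [if@root] (((if false then 3 else 7) - ((\u.7) true)) < (4 * ((\v.5) false)))
step 6: [if@0.0] ((7 - ((\u.7) true)) < (4 * ((\v.5) false)))
step 7: [beta@0.1] ((7 - 7) < (4 * ((\v.5) false)))
step 8: [delta@0] (0 < (4 * ((\v.5) false)))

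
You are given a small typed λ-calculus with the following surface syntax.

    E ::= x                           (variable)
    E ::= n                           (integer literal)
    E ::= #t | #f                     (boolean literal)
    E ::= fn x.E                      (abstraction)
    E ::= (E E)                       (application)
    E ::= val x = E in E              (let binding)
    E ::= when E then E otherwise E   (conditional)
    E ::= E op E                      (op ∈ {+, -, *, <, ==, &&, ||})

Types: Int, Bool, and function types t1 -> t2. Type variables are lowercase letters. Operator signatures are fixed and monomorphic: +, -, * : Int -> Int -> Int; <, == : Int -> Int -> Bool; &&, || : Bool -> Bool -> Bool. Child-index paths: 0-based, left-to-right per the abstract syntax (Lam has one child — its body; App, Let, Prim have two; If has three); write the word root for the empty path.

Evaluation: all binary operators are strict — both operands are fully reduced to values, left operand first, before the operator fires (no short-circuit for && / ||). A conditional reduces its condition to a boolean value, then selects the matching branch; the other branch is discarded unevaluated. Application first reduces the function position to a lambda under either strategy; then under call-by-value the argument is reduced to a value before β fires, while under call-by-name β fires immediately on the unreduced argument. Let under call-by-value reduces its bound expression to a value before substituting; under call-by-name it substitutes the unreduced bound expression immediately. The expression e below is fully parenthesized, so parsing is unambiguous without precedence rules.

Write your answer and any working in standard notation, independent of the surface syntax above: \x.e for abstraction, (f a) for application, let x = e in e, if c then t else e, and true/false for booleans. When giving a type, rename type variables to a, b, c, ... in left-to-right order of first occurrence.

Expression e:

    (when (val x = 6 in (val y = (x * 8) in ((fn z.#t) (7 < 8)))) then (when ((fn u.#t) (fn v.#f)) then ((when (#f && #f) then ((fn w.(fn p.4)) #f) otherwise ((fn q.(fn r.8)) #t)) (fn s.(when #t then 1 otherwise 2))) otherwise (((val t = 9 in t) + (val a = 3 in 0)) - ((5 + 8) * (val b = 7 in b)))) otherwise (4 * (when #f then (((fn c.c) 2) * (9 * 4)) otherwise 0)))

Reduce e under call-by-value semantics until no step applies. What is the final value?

Working:
step 0: (if (let x = 6 in (let y = (x * 8) in ((\z.true) (7 < 8)))) then (if ((\u.true) (\v.false)) then ((if (false && false) then ((\w.(\p.4)) false) else ((\q.(\r.8)) true)) (\s.(if true then 1 else 2))) else (((let t = 9 in t) + (let a = 3 in 0)) - ((5 + 8) * (let b = 7 in b)))) else (4 * (if false then (((\c.c) 2) * (9 * 4)) else 0)))
step 1: [let@0] (if (let y = (6 * 8) in ((\z.true) (7 < 8))) then (if ((\u.true) (\v.false)) then ((if (false && false) then ((\w.(\p.4)) false) else ((\q.(\r.8)) true)) (\s.(if true then 1 else 2))) else (((let t = 9 in t) + (let a = 3 in 0)) - ((5 + 8) * (let b = 7 in b)))) else (4 * (if false then (((\c.c) 2) * (9 * 4)) else 0)))
step 2: [delta@0.0] (if (let y = 48 in ((\z.true) (7 < 8))) then (if ((\u.true) (\v.false)) then ((if (false && false) then ((\w.(\p.4)) false) else ((\q.(\r.8)) true)) (\s.(if true then 1 else 2))) else (((let t = 9 in t) + (let a = 3 in 0)) - ((5 + 8) * (let b = 7 in b)))) else (4 * (if false then (((\c.c) 2) * (9 * 4)) else 0)))
step 3: [let@0] (if ((\z.true) (7 < 8)) then (if ((\u.true) (\v.false)) then ((if (false && false) then ((\w.(\p.4)) false) else ((\q.(\r.8)) true)) (\s.(if true then 1 else 2))) else (((let t = 9 in t) + (let a = 3 in 0)) - ((5 + 8) * (let b = 7 in b)))) else (4 * (if false then (((\c.c) 2) * (9 * 4)) else 0)))
step 4: [delta@0.1] (if ((\z.true) true) then (if ((\u.true) (\v.false)) then ((if (false && false) then ((\w.(\p.4)) false) else ((\q.(\r.8)) true)) (\s.(if true then 1 else 2))) else (((let t = 9 in t) + (let a = 3 in 0)) - ((5 + 8) * (let b = 7 in b)))) else (4 * (if false then (((\c.c) 2) * (9 * 4)) else 0)))
step 5: [beta@0] (if true then (if ((\u.true) (\v.false)) then ((if (false && false) then ((\w.(\p.4)) false) else ((\q.(\r.8)) true)) (\s.(if true then 1 else 2))) else (((let t = 9 in t) + (let a = 3 in 0)) - ((5 + 8) * (let b = 7 in b)))) else (4 * (if false then (((\c.c) 2) * (9 * 4)) else 0)))
step 6: [if@root] (if ((\u.true) (\v.false)) then ((if (false && false) then ((\w.(\p.4)) false) else ((\q.(\r.8)) true)) (\s.(if true then 1 else 2))) else (((let t = 9 in t) + (let a = 3 in 0)) - ((5 + 8) * (let b = 7 in b))))
step 7: [beta@0] (if true then ((if (false && false) then ((\w.(\p.4)) false) else ((\q.(\r.8)) true)) (\s.(if true then 1 else 2))) else (((let t = 9 in t) + (let a = 3 in 0)) - ((5 + 8) * (let b = 7 in b))))
step 8: [if@root] ((if (false && false) then ((\w.(\p.4)) false) else ((\q.(\r.8)) true)) (\s.(if true then 1 else 2)))
step 9: [delta@0.0] ((if false then ((\w.(\p.4)) false) else ((\q.(\r.8)) true)) (\s.(if true then 1 else 2)))
step 10: [if@0] (((\q.(\r.8)) true) (\s.(if true then 1 else 2)))
step 11: [beta@0] ((\r.8) (\s.(if true then 1 else 2)))
step 12: [beta@root] 8

Answer: 8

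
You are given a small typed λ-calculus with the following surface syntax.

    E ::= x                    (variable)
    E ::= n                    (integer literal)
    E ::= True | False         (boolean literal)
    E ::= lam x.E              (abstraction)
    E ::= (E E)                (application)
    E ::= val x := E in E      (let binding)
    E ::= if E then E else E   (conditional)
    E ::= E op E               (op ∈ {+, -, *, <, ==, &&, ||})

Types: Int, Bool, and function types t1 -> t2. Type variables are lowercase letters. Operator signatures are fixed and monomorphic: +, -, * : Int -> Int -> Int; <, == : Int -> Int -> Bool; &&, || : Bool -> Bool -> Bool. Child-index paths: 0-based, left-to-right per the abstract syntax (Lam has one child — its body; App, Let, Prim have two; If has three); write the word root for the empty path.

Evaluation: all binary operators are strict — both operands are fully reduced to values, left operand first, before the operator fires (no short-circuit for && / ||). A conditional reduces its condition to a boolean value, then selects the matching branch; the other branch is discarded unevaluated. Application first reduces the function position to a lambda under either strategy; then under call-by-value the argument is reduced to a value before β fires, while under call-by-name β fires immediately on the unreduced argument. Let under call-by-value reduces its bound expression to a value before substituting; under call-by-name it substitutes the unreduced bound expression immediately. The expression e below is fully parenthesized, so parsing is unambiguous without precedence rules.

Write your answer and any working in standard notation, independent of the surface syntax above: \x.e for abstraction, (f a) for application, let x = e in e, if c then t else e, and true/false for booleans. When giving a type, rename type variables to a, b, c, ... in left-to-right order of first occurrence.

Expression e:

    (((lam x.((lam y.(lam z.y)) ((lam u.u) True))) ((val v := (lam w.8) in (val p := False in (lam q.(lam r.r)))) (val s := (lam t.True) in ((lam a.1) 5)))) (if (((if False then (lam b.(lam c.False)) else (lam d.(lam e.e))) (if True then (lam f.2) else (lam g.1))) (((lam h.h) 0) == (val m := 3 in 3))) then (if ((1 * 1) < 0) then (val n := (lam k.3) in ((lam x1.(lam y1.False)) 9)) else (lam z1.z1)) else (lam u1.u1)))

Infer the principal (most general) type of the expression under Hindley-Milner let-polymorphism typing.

Answer: Bool

Trace:
y : b
\z._ : c -> b
\y._ : b -> c -> b
u : d
\u._ : d -> d
  unify d -> d ~ Bool -> e
  unify d ~ Bool
  unify Bool ~ e
_ _ : Bool
  unify b -> c -> b ~ Bool -> f
  unify b ~ Bool
  unify c -> Bool ~ f
_ _ : c -> Bool
\x._ : a -> c -> Bool
\w._ : g -> Int
let v : forall. g -> Int
let p : Bool
r : i
\r._ : i -> i
\q._ : h -> i -> i
\t._ : j -> Bool
let s : forall. j -> Bool
\a._ : k -> Int
  unify k -> Int ~ Int -> l
  unify k ~ Int
  unify Int ~ l
_ _ : Int
  unify h -> i -> i ~ Int -> m
  unify h ~ Int
  unify i -> i ~ m
_ _ : i -> i
  unify a -> c -> Bool ~ (i -> i) -> n
  unify a ~ i -> i
  unify c -> Bool ~ n
_ _ : c -> Bool
  unify Bool ~ Bool
\c._ : p -> Bool
\b._ : o -> p -> Bool
e : r
\e._ : r -> r
\d._ : q -> r -> r
  unify o -> p -> Bool ~ q -> r -> r
  unify o ~ q
  unify p -> Bool ~ r -> r
  unify p ~ r
  unify Bool ~ r
  unify Bool ~ Bool
\f._ : s -> Int
\g._ : t -> Int
  unify s -> Int ~ t -> Int
  unify s ~ t
  unify Int ~ Int
  unify q -> Bool -> Bool ~ (t -> Int) -> u
  unify q ~ t -> Int
  unify Bool -> Bool ~ u
_ _ : Bool -> Bool
h : v
\h._ : v -> v
  unify v -> v ~ Int -> w
  unify v ~ Int
  unify Int ~ w
_ _ : Int
  unify Int ~ Int
let m : Int
  unify Int ~ Int
  unify Bool -> Bool ~ Bool -> x
  unify Bool ~ Bool
  unify Bool ~ x
_ _ : Bool
  unify Bool ~ Bool
  unify Int ~ Int
  unify Int ~ Int
  unify Int ~ Int
  unify Int ~ Int
  unify Bool ~ Bool
\k._ : y -> Int
let n : forall. y -> Int
\y1._ : t26 -> Bool
\x1._ : z -> t26 -> Bool
  unify z -> t26 -> Bool ~ Int -> t27
  unify z ~ Int
  unify t26 -> Bool ~ t27
_ _ : t26 -> Bool
z1 : t28
\z1._ : t28 -> t28
  unify t26 -> Bool ~ t28 -> t28
  unify t26 ~ t28
  unify Bool ~ t28
u1 : t29
\u1._ : t29 -> t29
  unify Bool -> Bool ~ t29 -> t29
  unify Bool ~ t29
  unify Bool ~ Bool
  unify c -> Bool ~ (Bool -> Bool) -> t30
  unify c ~ Bool -> Bool
  unify Bool ~ t30
_ _ : Bool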